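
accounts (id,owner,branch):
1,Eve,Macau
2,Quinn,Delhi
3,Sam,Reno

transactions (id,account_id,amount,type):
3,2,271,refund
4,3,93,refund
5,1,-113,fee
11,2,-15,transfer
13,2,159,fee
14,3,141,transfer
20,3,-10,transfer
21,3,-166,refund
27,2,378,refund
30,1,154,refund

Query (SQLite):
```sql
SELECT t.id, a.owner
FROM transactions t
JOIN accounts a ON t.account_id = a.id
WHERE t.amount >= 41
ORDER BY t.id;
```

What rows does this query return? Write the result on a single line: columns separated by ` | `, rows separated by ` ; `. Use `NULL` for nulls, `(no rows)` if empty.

Each transactions row matches the accounts row where account_id = accounts.id.
Then keep rows with t.amount >= 41.

3 | Quinn ; 4 | Sam ; 13 | Quinn ; 14 | Sam ; 27 | Quinn ; 30 | Eve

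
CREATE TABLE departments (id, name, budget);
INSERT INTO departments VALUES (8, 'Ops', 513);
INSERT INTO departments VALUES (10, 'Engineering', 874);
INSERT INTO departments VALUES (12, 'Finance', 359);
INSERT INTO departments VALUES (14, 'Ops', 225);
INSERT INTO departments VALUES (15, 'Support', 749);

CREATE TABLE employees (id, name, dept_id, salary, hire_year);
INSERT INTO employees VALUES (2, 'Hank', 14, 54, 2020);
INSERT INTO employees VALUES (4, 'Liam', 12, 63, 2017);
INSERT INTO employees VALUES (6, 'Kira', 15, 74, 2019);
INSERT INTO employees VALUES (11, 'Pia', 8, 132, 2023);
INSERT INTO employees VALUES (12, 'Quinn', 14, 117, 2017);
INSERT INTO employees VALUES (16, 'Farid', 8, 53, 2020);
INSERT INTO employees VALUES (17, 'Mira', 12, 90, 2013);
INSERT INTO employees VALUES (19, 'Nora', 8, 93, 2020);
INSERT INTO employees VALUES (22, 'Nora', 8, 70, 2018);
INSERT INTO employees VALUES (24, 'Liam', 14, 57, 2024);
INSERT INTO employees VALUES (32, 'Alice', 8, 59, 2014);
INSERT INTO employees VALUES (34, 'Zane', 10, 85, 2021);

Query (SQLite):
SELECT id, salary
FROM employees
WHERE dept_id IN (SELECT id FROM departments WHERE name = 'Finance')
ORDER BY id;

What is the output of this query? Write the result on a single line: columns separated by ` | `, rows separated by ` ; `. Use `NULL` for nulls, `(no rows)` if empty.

4 | 63 ; 17 | 90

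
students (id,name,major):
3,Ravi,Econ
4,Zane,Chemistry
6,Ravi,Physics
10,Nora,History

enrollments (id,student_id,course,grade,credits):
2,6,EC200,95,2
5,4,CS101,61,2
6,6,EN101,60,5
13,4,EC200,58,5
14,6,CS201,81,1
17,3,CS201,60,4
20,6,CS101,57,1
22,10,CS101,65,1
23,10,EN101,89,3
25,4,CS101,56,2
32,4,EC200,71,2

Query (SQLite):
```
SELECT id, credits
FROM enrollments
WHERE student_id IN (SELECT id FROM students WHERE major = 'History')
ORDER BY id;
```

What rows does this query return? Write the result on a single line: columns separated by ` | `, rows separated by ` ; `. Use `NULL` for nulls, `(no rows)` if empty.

22 | 1 ; 23 | 3

Inner query: students.id where major = 'History'.
Outer: keep enrollments rows whose student_id is in that set.
Inner query → {10}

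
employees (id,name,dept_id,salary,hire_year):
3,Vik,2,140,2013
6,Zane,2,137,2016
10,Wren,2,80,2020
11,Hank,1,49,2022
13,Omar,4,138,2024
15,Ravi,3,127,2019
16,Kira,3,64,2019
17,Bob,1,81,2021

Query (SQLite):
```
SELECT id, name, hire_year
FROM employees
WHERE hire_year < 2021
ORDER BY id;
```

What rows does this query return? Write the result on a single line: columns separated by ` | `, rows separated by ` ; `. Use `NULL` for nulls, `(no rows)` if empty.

hire_year < 2021: ids {3, 6, 10, 15, 16}

3 | Vik | 2013 ; 6 | Zane | 2016 ; 10 | Wren | 2020 ; 15 | Ravi | 2019 ; 16 | Kira | 2019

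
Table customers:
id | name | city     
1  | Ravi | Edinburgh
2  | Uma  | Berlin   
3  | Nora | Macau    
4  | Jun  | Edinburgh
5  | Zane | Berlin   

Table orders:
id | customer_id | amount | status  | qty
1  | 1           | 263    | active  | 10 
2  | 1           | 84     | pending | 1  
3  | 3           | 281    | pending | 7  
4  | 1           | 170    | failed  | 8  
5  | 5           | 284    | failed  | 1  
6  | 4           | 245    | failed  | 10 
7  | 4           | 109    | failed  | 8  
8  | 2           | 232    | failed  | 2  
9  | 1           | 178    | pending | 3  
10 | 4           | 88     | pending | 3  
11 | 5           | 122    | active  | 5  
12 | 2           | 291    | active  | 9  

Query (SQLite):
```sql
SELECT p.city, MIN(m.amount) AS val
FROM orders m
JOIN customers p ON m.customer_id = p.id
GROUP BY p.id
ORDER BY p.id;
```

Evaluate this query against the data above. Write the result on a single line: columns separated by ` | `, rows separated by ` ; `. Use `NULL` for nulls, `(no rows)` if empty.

Join each orders row to its customers via customer_id.
Group joined rows by customers.id; compute MIN(m.amount) per group.
  1: ids {1, 2, 4, 9} → MIN(m.amount)=84
  2: ids {8, 12} → MIN(m.amount)=232
  3: ids {3} → MIN(m.amount)=281
  4: ids {6, 7, 10} → MIN(m.amount)=88
  5: ids {5, 11} → MIN(m.amount)=122

Edinburgh | 84 ; Berlin | 232 ; Macau | 281 ; Edinburgh | 88 ; Berlin | 122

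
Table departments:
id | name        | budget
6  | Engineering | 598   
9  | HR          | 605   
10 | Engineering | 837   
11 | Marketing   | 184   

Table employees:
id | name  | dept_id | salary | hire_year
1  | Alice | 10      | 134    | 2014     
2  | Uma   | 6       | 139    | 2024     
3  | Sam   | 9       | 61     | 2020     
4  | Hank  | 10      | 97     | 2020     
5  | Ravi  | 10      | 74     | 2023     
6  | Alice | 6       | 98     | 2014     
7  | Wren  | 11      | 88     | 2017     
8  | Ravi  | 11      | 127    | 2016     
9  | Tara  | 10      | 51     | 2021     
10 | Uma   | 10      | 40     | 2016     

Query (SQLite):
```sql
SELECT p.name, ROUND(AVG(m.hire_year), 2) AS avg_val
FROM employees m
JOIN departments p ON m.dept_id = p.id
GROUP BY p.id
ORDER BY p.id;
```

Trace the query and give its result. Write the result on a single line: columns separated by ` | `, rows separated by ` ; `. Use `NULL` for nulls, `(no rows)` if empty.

Join each employees row to its departments via dept_id.
Group joined rows by departments.id; compute ROUND(AVG(m.hire_year), 2) per group.
  6: ids {2, 6} → ROUND(AVG(m.hire_year), 2)=2019
  9: ids {3} → ROUND(AVG(m.hire_year), 2)=2020
  10: ids {1, 4, 5, 9, 10} → ROUND(AVG(m.hire_year), 2)=2018.8
  11: ids {7, 8} → ROUND(AVG(m.hire_year), 2)=2016.5

Engineering | 2019 ; HR | 2020 ; Engineering | 2018.8 ; Marketing | 2016.5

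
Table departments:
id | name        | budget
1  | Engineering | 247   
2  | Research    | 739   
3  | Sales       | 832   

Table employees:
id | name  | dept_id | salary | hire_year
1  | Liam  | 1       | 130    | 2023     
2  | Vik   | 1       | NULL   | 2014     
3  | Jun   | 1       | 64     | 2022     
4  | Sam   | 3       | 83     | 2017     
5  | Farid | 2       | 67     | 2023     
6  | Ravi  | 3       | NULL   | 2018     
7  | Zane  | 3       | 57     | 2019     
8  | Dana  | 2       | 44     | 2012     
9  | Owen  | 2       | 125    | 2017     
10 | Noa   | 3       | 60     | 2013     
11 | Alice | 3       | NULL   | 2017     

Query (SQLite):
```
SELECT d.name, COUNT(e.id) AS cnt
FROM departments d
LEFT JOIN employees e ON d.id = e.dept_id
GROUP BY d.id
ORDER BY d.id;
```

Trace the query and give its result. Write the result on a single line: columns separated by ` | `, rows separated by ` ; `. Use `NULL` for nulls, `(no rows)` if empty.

Engineering | 3 ; Research | 3 ; Sales | 5

LEFT JOIN keeps every departments row; unmatched ones get NULL for employees columns.
Group by departments.id and compute COUNT(e.id). COUNT(col) of an all-NULL group is 0.
  1: ids {1, 2, 3} → COUNT(e.id)=3
  2: ids {5, 8, 9} → COUNT(e.id)=3
  3: ids {4, 6, 7, 10, 11} → COUNT(e.id)=5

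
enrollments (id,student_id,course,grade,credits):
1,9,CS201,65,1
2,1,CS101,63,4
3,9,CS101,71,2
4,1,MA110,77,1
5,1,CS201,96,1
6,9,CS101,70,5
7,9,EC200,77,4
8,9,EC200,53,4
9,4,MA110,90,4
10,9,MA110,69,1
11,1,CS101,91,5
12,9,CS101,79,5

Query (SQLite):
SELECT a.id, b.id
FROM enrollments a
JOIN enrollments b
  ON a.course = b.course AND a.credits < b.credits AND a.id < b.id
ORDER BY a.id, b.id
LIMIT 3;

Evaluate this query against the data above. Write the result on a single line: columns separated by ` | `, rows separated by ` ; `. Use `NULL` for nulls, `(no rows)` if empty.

2 | 6 ; 2 | 11 ; 2 | 12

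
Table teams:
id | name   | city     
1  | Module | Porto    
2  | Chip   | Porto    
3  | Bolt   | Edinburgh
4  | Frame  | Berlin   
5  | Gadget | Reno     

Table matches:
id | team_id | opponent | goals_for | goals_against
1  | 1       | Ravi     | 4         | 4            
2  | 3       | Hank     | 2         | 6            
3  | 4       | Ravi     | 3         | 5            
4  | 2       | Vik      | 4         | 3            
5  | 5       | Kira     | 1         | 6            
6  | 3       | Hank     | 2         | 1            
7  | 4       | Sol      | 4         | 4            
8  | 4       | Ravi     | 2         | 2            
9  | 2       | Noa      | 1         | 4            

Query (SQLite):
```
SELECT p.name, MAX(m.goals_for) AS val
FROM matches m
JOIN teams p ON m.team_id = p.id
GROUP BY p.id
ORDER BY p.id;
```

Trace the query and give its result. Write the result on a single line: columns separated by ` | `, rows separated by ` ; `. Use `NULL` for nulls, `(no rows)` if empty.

Module | 4 ; Chip | 4 ; Bolt | 2 ; Frame | 4 ; Gadget | 1

Join each matches row to its teams via team_id.
Group joined rows by teams.id; compute MAX(m.goals_for) per group.
  1: ids {1} → MAX(m.goals_for)=4
  2: ids {4, 9} → MAX(m.goals_for)=4
  3: ids {2, 6} → MAX(m.goals_for)=2
  4: ids {3, 7, 8} → MAX(m.goals_for)=4
  5: ids {5} → MAX(m.goals_for)=1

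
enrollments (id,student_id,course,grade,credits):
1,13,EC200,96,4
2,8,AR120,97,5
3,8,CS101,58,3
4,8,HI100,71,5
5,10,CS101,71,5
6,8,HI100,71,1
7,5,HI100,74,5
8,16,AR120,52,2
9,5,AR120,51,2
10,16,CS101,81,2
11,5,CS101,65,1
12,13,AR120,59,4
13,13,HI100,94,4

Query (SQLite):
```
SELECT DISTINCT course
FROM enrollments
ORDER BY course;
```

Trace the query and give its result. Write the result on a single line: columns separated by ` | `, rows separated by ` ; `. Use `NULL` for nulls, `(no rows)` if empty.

AR120 ; CS101 ; EC200 ; HI100

Collect distinct course values from enrollments.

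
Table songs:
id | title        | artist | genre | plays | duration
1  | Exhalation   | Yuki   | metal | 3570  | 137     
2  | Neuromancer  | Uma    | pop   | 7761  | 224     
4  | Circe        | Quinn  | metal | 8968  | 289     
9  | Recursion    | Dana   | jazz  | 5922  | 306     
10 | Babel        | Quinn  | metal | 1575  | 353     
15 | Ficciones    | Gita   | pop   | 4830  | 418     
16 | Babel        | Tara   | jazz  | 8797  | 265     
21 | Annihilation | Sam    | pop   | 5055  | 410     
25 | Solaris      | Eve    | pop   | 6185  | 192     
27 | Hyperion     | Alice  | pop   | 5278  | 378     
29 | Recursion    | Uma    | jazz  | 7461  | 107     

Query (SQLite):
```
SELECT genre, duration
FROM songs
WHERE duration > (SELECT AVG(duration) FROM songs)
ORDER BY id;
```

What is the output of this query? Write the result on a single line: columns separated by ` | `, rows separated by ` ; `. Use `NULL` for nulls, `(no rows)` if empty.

metal | 289 ; jazz | 306 ; metal | 353 ; pop | 418 ; pop | 410 ; pop | 378

Scalar subquery: AVG(duration) over all songs rows = 279.909091 (≈; comparison uses full precision).
Keep rows where duration > that value.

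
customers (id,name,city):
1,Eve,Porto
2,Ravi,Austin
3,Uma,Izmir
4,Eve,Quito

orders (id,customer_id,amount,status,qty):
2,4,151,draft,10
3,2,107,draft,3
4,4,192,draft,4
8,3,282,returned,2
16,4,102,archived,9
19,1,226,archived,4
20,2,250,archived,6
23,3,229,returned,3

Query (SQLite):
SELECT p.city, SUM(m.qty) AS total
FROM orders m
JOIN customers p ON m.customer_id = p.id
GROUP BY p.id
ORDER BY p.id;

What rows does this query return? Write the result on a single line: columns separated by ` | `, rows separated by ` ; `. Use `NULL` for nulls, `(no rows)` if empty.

Porto | 4 ; Austin | 9 ; Izmir | 5 ; Quito | 23

Join each orders row to its customers via customer_id.
Group joined rows by customers.id; compute SUM(m.qty) per group.
  1: ids {19} → SUM(m.qty)=4
  2: ids {3, 20} → SUM(m.qty)=9
  3: ids {8, 23} → SUM(m.qty)=5
  4: ids {2, 4, 16} → SUM(m.qty)=23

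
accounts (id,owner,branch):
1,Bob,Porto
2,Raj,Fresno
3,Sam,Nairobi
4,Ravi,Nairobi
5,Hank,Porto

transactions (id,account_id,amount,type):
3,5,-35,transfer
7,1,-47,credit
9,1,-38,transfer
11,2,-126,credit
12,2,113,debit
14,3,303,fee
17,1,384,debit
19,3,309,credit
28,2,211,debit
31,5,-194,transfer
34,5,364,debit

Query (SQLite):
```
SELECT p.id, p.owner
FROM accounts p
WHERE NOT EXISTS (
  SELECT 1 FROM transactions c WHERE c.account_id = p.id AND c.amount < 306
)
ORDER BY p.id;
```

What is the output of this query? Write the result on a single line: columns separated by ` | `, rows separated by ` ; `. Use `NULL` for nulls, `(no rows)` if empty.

4 | Ravi

For each accounts row, check whether any transactions with matching account_id has amount < 306.
Keep rows where that is false.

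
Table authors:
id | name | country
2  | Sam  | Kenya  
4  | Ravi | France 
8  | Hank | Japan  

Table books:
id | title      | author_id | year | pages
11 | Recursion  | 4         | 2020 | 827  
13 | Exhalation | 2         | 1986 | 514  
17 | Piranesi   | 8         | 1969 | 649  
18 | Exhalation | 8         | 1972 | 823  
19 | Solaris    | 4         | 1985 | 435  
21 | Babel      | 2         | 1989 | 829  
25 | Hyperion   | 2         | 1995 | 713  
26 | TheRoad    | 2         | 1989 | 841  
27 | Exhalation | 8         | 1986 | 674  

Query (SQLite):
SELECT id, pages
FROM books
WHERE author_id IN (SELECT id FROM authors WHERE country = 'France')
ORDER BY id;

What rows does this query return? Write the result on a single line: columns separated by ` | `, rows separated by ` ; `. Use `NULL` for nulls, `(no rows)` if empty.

Inner query: authors.id where country = 'France'.
Outer: keep books rows whose author_id is in that set.
Inner query → {4}

11 | 827 ; 19 | 435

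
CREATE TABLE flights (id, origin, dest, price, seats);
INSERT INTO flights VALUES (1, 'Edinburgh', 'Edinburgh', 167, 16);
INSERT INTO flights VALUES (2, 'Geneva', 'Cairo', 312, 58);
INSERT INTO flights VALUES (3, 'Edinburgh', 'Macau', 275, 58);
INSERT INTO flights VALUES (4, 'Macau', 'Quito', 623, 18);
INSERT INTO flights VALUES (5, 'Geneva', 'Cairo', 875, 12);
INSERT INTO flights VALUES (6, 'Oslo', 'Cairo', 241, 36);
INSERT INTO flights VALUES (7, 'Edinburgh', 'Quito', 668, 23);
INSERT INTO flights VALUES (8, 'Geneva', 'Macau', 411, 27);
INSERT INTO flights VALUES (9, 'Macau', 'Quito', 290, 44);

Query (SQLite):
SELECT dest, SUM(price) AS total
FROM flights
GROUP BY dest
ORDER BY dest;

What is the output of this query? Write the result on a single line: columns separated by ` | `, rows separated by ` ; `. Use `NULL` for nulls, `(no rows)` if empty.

Cairo | 1428 ; Edinburgh | 167 ; Macau | 686 ; Quito | 1581

Partition flights by dest; compute SUM(price) within each group.
  Cairo: ids {2, 5, 6} → SUM(price)=1428
  Edinburgh: ids {1} → SUM(price)=167
  Macau: ids {3, 8} → SUM(price)=686
  Quito: ids {4, 7, 9} → SUM(price)=1581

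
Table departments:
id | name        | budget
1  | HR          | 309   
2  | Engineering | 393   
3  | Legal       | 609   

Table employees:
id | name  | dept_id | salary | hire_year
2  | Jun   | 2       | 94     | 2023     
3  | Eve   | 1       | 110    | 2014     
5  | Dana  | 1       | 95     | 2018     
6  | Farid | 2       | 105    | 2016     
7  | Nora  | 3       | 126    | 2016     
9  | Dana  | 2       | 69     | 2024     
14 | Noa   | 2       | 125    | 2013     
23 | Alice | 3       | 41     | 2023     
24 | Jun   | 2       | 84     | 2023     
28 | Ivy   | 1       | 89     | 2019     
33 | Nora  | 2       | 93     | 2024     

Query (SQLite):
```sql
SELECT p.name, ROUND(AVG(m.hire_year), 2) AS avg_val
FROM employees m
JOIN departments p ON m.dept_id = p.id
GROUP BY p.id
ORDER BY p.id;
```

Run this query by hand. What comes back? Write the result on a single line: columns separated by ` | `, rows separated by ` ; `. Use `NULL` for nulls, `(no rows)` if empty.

Join each employees row to its departments via dept_id.
Group joined rows by departments.id; compute ROUND(AVG(m.hire_year), 2) per group.
  1: ids {3, 5, 28} → ROUND(AVG(m.hire_year), 2)=2017
  2: ids {2, 6, 9, 14, 24, 33} → ROUND(AVG(m.hire_year), 2)=2020.5
  3: ids {7, 23} → ROUND(AVG(m.hire_year), 2)=2019.5

HR | 2017 ; Engineering | 2020.5 ; Legal | 2019.5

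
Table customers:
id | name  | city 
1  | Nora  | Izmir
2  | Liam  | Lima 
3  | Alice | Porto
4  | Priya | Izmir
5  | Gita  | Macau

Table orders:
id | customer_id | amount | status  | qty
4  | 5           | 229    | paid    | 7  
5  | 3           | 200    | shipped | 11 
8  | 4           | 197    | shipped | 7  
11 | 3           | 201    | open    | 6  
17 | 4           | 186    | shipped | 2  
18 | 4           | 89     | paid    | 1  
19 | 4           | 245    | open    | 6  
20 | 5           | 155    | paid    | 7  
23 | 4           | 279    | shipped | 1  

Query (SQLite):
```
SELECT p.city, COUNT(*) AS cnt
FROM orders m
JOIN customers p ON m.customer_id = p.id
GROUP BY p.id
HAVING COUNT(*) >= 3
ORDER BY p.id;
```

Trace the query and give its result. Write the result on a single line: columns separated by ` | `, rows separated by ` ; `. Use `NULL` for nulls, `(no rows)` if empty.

Izmir | 5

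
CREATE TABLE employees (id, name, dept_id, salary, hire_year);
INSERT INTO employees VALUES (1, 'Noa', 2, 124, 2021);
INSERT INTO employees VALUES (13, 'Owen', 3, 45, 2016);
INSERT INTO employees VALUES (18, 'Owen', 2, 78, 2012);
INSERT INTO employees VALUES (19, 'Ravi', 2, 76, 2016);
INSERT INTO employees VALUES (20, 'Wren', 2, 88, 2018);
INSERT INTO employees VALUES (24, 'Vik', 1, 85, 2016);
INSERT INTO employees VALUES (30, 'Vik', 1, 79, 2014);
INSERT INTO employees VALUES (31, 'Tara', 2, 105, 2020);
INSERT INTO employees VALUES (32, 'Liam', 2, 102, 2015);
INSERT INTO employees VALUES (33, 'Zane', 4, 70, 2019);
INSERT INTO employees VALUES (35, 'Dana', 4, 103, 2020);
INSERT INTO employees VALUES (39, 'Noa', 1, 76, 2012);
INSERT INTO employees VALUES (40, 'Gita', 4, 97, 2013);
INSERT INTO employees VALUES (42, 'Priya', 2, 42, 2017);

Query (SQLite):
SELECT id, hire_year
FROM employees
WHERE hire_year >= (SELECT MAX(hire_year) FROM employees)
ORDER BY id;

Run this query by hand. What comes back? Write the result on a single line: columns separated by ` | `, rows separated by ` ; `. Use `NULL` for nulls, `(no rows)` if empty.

Scalar subquery: MAX(hire_year) over all employees rows = 2021.
Keep rows where hire_year >= that value.

1 | 2021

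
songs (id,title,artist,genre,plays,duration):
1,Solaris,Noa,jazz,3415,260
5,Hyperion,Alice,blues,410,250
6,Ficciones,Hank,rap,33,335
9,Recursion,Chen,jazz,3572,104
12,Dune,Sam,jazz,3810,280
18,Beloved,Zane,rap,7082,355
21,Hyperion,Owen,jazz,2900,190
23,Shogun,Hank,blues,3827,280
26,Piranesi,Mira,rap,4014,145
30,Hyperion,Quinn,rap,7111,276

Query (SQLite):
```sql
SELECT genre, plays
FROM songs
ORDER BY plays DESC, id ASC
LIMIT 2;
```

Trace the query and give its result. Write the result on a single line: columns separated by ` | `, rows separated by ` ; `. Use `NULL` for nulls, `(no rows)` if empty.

Sort by plays desc, tiebreak id asc: (7111, id=30), (7082, id=18), (4014, id=26), (3827, id=23), (3810, id=12) …. Take first 2.

rap | 7111 ; rap | 7082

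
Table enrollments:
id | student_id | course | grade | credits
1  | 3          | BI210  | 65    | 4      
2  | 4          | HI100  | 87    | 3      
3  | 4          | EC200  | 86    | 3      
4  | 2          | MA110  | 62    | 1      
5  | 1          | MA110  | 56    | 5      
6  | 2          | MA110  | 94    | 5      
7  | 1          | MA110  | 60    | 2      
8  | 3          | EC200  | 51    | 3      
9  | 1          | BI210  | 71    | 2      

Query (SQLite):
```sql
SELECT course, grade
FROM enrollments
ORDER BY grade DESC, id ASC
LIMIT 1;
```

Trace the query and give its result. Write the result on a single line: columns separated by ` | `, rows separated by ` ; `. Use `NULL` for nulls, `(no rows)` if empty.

MA110 | 94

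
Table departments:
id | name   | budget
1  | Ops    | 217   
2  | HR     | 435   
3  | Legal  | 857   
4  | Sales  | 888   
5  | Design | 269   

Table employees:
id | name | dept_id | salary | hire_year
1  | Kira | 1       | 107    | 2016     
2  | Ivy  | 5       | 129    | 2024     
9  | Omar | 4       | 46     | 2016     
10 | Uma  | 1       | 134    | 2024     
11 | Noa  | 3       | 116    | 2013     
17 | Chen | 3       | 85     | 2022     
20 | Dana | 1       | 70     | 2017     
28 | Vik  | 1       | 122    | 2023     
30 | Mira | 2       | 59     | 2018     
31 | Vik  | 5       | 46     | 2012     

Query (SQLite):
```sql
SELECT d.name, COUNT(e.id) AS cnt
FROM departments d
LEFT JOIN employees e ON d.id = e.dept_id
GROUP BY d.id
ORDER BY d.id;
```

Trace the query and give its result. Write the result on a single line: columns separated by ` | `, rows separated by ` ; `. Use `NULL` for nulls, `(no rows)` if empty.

LEFT JOIN keeps every departments row; unmatched ones get NULL for employees columns.
Group by departments.id and compute COUNT(e.id). COUNT(col) of an all-NULL group is 0.
  1: ids {1, 10, 20, 28} → COUNT(e.id)=4
  2: ids {30} → COUNT(e.id)=1
  3: ids {11, 17} → COUNT(e.id)=2
  4: ids {9} → COUNT(e.id)=1
  5: ids {2, 31} → COUNT(e.id)=2

Ops | 4 ; HR | 1 ; Legal | 2 ; Sales | 1 ; Design | 2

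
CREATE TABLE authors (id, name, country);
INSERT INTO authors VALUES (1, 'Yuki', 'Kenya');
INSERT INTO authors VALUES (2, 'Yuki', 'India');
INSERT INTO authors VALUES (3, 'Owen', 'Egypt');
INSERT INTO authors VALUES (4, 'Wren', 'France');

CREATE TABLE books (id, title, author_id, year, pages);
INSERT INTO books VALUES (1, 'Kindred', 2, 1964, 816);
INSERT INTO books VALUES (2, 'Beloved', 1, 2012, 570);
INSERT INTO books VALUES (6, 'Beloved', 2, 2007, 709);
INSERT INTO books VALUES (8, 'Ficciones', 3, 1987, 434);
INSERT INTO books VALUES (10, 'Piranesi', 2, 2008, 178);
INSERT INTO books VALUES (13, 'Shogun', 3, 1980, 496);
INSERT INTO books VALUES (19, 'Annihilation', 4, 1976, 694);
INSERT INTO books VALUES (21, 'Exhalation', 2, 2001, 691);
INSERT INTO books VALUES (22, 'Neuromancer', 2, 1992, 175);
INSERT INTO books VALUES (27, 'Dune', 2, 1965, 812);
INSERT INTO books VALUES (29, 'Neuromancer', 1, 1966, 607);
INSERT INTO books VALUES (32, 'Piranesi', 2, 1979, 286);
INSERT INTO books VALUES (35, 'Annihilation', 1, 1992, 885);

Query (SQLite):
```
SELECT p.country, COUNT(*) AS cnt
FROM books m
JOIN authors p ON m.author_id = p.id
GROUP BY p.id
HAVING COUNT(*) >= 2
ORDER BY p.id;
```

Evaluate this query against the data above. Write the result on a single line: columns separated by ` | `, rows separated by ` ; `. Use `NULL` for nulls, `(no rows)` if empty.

Kenya | 3 ; India | 7 ; Egypt | 2

Join each books row to its authors via author_id.
Group joined rows by authors.id; compute COUNT(*) per group.
HAVING: keep groups with count ≥ 2.
  1: ids {2, 29, 35} → COUNT(*)=3
  2: ids {1, 6, 10, 21, 22, 27, 32} → COUNT(*)=7
  3: ids {8, 13} → COUNT(*)=2
  4: ids {19} → COUNT(*)=1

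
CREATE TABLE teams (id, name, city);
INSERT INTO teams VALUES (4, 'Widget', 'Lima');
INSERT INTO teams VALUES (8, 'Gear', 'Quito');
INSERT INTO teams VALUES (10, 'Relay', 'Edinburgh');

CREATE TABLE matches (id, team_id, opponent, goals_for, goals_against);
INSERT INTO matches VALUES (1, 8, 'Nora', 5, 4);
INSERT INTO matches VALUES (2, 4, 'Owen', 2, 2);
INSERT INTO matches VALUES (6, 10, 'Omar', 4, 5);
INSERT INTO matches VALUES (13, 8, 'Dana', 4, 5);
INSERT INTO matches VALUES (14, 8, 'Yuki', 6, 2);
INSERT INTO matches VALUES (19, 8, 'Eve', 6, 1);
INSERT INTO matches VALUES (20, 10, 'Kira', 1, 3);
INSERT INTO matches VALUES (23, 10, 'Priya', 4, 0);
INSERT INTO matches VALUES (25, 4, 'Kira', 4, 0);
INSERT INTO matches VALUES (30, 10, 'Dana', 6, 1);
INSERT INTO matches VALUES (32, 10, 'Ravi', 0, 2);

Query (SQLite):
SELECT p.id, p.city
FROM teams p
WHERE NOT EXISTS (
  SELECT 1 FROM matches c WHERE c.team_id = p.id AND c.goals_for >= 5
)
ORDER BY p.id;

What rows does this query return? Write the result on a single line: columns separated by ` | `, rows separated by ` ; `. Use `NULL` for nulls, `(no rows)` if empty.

For each teams row, check whether any matches with matching team_id has goals_for >= 5.
Keep rows where that is false.

4 | Lima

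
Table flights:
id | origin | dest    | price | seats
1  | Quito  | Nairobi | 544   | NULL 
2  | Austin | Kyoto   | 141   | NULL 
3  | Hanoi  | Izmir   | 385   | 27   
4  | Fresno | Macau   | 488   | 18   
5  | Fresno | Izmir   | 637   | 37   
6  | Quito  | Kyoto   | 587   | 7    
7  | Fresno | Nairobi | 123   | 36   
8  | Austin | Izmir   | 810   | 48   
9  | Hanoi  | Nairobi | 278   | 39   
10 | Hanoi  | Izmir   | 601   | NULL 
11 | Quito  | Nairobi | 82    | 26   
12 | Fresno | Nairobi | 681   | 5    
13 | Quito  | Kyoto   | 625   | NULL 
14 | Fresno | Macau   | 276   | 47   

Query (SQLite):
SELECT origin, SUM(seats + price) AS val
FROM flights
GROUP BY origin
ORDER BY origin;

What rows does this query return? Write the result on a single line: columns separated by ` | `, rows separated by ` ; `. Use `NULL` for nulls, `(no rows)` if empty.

For each row compute seats + price.
Group by origin; take SUM of the expression per group.
  Austin: ids {2, 8} → SUM(seats + price)=858
  Fresno: ids {4, 5, 7, 12, 14} → SUM(seats + price)=2348
  Hanoi: ids {3, 9, 10} → SUM(seats + price)=729
  Quito: ids {1, 6, 11, 13} → SUM(seats + price)=702

Austin | 858 ; Fresno | 2348 ; Hanoi | 729 ; Quito | 702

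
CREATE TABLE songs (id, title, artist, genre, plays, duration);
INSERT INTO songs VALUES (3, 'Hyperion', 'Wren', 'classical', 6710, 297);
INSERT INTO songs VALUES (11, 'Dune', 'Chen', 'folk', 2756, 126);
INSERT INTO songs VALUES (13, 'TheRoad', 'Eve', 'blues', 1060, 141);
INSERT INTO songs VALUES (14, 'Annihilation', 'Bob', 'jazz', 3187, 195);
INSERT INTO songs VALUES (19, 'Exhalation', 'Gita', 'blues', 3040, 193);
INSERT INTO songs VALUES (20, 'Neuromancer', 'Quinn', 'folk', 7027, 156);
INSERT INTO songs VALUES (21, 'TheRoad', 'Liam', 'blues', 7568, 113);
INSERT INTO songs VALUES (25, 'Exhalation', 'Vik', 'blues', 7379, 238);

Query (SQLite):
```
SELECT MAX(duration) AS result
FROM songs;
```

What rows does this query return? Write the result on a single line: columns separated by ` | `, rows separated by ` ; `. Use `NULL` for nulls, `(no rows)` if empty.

All duration values: [297, 126, 141, 195, 193, 156, 113, 238].
MAX of non-NULL values = 297.

297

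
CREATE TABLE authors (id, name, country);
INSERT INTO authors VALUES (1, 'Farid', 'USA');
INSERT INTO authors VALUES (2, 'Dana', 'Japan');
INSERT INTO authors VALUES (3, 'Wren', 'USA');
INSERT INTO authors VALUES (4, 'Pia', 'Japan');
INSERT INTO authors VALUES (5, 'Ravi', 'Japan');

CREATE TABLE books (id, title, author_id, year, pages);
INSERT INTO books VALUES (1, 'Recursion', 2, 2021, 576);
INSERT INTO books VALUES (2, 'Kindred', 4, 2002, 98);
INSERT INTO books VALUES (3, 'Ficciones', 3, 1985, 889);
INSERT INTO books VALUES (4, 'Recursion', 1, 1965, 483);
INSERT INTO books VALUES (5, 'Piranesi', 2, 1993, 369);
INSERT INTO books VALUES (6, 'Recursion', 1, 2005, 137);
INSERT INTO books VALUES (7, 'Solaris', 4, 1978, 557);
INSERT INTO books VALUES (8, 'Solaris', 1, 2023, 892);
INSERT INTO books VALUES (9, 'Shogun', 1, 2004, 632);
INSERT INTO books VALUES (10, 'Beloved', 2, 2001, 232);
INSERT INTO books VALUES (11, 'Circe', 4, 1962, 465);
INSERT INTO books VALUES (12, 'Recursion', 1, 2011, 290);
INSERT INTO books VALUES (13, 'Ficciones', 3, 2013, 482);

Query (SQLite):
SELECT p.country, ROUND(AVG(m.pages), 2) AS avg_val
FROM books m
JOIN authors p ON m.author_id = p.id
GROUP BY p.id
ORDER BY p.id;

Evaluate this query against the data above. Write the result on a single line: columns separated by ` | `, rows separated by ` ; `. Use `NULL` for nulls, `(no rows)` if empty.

Join each books row to its authors via author_id.
Group joined rows by authors.id; compute ROUND(AVG(m.pages), 2) per group.
  1: ids {4, 6, 8, 9, 12} → ROUND(AVG(m.pages), 2)=486.8
  2: ids {1, 5, 10} → ROUND(AVG(m.pages), 2)=392.33
  3: ids {3, 13} → ROUND(AVG(m.pages), 2)=685.5
  4: ids {2, 7, 11} → ROUND(AVG(m.pages), 2)=373.33

USA | 486.8 ; Japan | 392.33 ; USA | 685.5 ; Japan | 373.33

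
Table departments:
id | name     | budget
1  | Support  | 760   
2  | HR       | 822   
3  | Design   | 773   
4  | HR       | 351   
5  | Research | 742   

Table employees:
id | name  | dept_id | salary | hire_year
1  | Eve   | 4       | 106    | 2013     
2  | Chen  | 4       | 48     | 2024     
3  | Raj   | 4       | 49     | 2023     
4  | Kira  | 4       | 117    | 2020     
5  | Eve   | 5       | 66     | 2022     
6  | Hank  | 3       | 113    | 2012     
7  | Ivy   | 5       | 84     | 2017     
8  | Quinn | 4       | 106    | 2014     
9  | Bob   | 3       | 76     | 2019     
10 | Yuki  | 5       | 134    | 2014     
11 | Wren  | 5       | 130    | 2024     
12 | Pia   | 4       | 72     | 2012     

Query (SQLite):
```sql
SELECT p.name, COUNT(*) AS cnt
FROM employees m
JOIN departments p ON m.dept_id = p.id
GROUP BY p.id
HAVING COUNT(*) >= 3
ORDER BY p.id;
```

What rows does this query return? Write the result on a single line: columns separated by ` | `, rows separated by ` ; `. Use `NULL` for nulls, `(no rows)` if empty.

HR | 6 ; Research | 4

Join each employees row to its departments via dept_id.
Group joined rows by departments.id; compute COUNT(*) per group.
HAVING: keep groups with count ≥ 3.
  3: ids {6, 9} → COUNT(*)=2
  4: ids {1, 2, 3, 4, 8, 12} → COUNT(*)=6
  5: ids {5, 7, 10, 11} → COUNT(*)=4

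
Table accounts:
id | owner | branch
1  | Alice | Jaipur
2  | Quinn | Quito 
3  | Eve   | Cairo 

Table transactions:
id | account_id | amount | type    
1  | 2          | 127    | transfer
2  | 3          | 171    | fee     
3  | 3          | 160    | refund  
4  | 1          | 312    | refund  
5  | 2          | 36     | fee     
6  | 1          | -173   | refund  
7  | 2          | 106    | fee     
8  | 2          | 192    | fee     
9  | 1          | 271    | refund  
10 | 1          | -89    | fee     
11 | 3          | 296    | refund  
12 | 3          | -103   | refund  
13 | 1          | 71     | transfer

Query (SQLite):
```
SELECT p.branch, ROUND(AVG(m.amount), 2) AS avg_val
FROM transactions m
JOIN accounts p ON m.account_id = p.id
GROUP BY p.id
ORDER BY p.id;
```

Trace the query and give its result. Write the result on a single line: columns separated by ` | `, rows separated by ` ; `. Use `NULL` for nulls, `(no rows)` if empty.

Jaipur | 78.4 ; Quito | 115.25 ; Cairo | 131

Join each transactions row to its accounts via account_id.
Group joined rows by accounts.id; compute ROUND(AVG(m.amount), 2) per group.
  1: ids {4, 6, 9, 10, 13} → ROUND(AVG(m.amount), 2)=78.4
  2: ids {1, 5, 7, 8} → ROUND(AVG(m.amount), 2)=115.25
  3: ids {2, 3, 11, 12} → ROUND(AVG(m.amount), 2)=131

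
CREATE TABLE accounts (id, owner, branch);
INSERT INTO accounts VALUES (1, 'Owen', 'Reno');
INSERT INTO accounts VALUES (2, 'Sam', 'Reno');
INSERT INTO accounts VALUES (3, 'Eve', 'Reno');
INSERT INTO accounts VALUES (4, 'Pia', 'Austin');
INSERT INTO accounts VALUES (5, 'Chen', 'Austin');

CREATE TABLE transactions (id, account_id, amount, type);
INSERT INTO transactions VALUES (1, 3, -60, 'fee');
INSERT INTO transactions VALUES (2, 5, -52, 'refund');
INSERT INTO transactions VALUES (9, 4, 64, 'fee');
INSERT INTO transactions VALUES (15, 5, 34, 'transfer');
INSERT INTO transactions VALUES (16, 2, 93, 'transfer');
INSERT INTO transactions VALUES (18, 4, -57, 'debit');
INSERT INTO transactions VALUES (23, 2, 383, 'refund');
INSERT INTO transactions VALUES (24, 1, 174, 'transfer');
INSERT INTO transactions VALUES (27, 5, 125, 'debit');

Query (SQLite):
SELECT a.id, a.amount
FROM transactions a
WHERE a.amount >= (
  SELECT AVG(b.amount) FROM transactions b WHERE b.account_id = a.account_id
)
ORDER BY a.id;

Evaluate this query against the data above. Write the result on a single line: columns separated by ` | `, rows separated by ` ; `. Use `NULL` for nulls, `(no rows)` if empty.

1 | -60 ; 9 | 64 ; 23 | 383 ; 24 | 174 ; 27 | 125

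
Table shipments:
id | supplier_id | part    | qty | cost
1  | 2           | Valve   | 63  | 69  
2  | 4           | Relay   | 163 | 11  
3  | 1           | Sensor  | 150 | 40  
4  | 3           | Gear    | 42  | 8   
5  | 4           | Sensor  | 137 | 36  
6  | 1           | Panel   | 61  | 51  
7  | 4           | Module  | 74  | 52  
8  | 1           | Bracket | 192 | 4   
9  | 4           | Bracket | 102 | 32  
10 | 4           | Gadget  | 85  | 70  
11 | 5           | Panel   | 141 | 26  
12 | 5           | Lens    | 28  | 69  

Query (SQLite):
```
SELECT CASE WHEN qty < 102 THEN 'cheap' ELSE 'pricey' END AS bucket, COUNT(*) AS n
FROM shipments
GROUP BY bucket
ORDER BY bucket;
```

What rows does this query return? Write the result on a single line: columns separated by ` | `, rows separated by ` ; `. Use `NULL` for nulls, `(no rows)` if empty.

Bucket rows by qty < 102 → 'cheap' else 'pricey'; count each bucket.

cheap | 6 ; pricey | 6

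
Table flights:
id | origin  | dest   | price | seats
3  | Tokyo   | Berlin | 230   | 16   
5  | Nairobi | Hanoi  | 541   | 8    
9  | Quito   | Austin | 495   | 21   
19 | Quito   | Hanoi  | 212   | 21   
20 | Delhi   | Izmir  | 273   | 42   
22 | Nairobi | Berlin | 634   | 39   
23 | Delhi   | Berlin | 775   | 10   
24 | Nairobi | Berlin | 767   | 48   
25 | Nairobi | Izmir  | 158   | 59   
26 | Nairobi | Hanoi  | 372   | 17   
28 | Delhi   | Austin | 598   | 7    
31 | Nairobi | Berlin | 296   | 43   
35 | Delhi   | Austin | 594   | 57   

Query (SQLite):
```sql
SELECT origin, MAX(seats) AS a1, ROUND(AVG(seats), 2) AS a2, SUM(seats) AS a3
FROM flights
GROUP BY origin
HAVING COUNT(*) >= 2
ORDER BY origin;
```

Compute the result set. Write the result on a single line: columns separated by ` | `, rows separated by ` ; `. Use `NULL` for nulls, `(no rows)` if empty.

Delhi | 57 | 29 | 116 ; Nairobi | 59 | 35.67 | 214 ; Quito | 21 | 21 | 42

Group flights by origin.
Per group compute: MAX(seats), ROUND(AVG(seats), 2), SUM(seats).
HAVING: drop groups with fewer than 2 rows.
  Delhi: ids {20, 23, 28, 35} → MAX(seats)=57, ROUND(AVG(seats), 2)=29, SUM(seats)=116
  Nairobi: ids {5, 22, 24, 25, 26, 31} → MAX(seats)=59, ROUND(AVG(seats), 2)=35.67, SUM(seats)=214
  Quito: ids {9, 19} → MAX(seats)=21, ROUND(AVG(seats), 2)=21, SUM(seats)=42
  Tokyo: ids {3} → MAX(seats)=16, ROUND(AVG(seats), 2)=16, SUM(seats)=16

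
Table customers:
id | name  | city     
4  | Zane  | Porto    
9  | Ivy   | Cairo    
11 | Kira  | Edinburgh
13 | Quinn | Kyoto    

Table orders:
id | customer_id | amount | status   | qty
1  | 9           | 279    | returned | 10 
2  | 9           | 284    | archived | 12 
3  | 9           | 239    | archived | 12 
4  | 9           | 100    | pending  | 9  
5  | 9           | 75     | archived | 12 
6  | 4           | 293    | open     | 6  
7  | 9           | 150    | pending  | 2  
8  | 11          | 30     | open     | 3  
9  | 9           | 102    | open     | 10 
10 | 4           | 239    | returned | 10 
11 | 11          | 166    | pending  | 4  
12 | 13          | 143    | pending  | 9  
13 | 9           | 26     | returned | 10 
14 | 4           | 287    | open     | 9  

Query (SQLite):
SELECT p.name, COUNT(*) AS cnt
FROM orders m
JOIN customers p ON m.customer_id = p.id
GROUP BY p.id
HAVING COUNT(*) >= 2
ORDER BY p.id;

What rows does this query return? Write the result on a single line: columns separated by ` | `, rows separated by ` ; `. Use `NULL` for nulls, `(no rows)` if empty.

Zane | 3 ; Ivy | 8 ; Kira | 2

Join each orders row to its customers via customer_id.
Group joined rows by customers.id; compute COUNT(*) per group.
HAVING: keep groups with count ≥ 2.
  4: ids {6, 10, 14} → COUNT(*)=3
  9: ids {1, 2, 3, 4, 5, 7, 9, 13} → COUNT(*)=8
  11: ids {8, 11} → COUNT(*)=2
  13: ids {12} → COUNT(*)=1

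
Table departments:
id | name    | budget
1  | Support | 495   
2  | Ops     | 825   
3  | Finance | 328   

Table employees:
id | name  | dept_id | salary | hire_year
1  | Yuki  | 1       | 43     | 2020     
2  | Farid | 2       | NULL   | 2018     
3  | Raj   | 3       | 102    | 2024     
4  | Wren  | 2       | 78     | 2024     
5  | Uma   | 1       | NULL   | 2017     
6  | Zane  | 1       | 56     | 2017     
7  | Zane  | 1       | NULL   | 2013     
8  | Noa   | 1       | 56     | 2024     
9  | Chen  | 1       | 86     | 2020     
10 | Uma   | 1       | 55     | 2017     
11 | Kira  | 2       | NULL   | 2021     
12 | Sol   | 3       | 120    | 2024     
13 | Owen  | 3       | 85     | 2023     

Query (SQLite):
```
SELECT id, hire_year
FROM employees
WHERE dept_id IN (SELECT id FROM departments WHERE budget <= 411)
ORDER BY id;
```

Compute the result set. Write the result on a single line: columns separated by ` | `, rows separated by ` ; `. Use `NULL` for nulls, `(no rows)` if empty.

Inner query: departments.id where budget <= 411.
Outer: keep employees rows whose dept_id is in that set.
Inner query → {3}

3 | 2024 ; 12 | 2024 ; 13 | 2023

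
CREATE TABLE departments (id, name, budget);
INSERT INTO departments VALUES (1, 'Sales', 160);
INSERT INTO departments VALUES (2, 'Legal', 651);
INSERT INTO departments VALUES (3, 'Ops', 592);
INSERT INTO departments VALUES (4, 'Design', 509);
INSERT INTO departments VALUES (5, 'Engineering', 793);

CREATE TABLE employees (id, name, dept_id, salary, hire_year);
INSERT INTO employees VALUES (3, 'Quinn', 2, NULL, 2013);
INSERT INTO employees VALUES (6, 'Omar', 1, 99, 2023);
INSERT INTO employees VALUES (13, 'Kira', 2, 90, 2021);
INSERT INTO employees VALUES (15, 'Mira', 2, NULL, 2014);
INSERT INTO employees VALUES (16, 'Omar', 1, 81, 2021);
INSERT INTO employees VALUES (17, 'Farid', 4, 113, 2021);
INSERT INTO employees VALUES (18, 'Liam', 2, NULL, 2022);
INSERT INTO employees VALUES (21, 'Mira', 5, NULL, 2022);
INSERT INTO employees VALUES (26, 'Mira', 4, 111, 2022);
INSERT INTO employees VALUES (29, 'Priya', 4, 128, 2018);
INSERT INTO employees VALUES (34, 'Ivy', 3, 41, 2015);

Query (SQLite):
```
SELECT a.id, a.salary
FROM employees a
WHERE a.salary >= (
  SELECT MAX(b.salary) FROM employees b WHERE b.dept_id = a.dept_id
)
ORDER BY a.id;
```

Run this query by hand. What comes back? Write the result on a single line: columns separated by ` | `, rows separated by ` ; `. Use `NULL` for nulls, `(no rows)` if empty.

6 | 99 ; 13 | 90 ; 29 | 128 ; 34 | 41

For each employees row a, compute MAX(salary) over rows sharing a.dept_id.
Keep row a if a.salary >= that per-group MAX.
  dept_id=1: MAX(salary) = 99
  dept_id=2: MAX(salary) = 90
  dept_id=3: MAX(salary) = 41
  dept_id=4: MAX(salary) = 128
  dept_id=5: MAX(salary) = NULL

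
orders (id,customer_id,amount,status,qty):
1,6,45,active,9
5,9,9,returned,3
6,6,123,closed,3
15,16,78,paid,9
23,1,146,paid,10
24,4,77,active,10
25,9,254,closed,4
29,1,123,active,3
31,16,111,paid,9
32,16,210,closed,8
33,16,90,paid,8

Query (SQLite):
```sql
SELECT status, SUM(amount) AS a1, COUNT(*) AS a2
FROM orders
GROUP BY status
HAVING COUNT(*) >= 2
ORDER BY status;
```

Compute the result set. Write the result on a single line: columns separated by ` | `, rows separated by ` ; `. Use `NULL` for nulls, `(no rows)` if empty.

active | 245 | 3 ; closed | 587 | 3 ; paid | 425 | 4

Group orders by status.
Per group compute: SUM(amount), COUNT(*).
HAVING: drop groups with fewer than 2 rows.
  active: ids {1, 24, 29} → SUM(amount)=245, COUNT(*)=3
  closed: ids {6, 25, 32} → SUM(amount)=587, COUNT(*)=3
  paid: ids {15, 23, 31, 33} → SUM(amount)=425, COUNT(*)=4
  returned: ids {5} → SUM(amount)=9, COUNT(*)=1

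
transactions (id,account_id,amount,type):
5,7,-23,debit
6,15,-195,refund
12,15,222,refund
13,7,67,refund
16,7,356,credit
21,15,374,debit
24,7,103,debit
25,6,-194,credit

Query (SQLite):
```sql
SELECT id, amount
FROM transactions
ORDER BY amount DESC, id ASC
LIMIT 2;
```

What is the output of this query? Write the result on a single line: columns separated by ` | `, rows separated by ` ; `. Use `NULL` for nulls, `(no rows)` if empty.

Sort by amount desc, tiebreak id asc: (374, id=21), (356, id=16), (222, id=12), (103, id=24), (67, id=13) …. Take first 2.

21 | 374 ; 16 | 356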